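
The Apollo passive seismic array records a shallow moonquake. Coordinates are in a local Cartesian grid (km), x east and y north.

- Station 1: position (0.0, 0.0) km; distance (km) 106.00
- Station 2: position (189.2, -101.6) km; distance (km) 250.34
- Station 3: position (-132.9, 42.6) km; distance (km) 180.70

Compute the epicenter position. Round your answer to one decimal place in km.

x ≈ 38.9 km, y ≈ 98.6 km

Circle about each station: x² + y² = 106.00²; (x − 189.2)² + (y + 101.6)² = 250.34²; (x + 132.9)² + (y − 42.6)² = 180.70².
Subtracting the Station 1 equation from the Station 2 and Station 3 equations removes the quadratic terms:
378.4 x − 203.2 y = -5314.92
-265.8 x + 85.2 y = -1939.32
Solving the 2×2 system: x ≈ 38.9, y ≈ 98.6 km.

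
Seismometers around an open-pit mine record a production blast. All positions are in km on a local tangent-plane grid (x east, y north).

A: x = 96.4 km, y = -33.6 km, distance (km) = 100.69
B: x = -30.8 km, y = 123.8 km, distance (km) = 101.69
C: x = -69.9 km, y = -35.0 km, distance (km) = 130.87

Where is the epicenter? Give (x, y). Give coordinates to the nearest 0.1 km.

Circle about each station: (x − 96.4)² + (y + 33.6)² = 100.69²; (x + 30.8)² + (y − 123.8)² = 101.69²; (x + 69.9)² + (y + 35.0)² = 130.87².
Subtracting the A equation from the B and C equations removes the quadratic terms:
-254.4 x + 314.8 y = 5650.78
-332.6 x − 2.8 y = -11299.39
Solving the 2×2 system: x ≈ 33.6, y ≈ 45.1 km.

(33.6, 45.1)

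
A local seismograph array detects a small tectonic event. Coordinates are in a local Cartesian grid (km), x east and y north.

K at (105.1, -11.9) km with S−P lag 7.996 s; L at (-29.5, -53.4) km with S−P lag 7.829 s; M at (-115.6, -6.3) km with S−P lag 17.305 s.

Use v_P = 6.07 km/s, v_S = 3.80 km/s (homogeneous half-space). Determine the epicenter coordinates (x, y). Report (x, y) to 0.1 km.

Distance from S−P lag: d = Δt · v_P v_S / (v_P − v_S) = Δt · (6.07·3.80)/(6.07−3.80) ≈ 10.1612·Δt.
So d_K = 81.25, d_L = 79.55, d_M = 175.84 km.
Circle about each station: (x − 105.1)² + (y + 11.9)² = 81.25²; (x + 29.5)² + (y + 53.4)² = 79.55²; (x + 115.6)² + (y + 6.3)² = 175.84².
Subtracting pairs of circle equations eliminates x²+y² and gives linear equations (the radical axes):
-269.2 x − 83.0 y = -7192.45
-441.4 x + 11.2 y = -22102.71
Solving the 2×2 system: x ≈ 48.3, y ≈ -70.0 km.

48.3 km east, -70.0 km north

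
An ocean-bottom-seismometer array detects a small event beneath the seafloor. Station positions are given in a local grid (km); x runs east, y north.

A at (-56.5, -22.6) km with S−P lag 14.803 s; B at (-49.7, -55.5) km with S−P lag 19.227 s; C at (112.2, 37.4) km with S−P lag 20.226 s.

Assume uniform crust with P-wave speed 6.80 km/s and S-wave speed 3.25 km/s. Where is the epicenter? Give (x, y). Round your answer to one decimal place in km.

Distance from S−P lag: d = Δt · v_P v_S / (v_P − v_S) = Δt · (6.80·3.25)/(6.80−3.25) ≈ 6.2254·Δt.
So d_A = 92.15, d_B = 119.69, d_C = 125.91 km.
Circle about each station: (x + 56.5)² + (y + 22.6)² = 92.15²; (x + 49.7)² + (y + 55.5)² = 119.69²; (x − 112.2)² + (y − 37.4)² = 125.91².
Subtracting pairs of circle equations eliminates x²+y² and gives linear equations (the radical axes):
13.6 x − 65.8 y = -3986.74
337.4 x + 120.0 y = 2922.88
Solving the 2×2 system: x ≈ -12.0, y ≈ 58.1 km.

x ≈ -12.0 km, y ≈ 58.1 km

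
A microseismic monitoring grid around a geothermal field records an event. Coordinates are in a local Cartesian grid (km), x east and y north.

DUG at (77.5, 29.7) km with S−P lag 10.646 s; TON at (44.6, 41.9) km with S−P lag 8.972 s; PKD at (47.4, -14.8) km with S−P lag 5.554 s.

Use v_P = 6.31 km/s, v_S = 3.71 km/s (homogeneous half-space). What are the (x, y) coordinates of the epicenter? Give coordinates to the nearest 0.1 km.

(-1.7, -24.3)

Distance from S−P lag: d = Δt · v_P v_S / (v_P − v_S) = Δt · (6.31·3.71)/(6.31−3.71) ≈ 9.0039·Δt.
So d_DUG = 95.86, d_TON = 80.78, d_PKD = 50.01 km.
Circle about each station: (x − 77.5)² + (y − 29.7)² = 95.86²; (x − 44.6)² + (y − 41.9)² = 80.78²; (x − 47.4)² + (y + 14.8)² = 50.01².
Subtracting the DUG equation from the TON and PKD equations removes the quadratic terms:
-65.8 x + 24.4 y = -479.84
-60.2 x − 89.0 y = 2265.60
Solving the 2×2 system: x ≈ -1.7, y ≈ -24.3 km.
Check against DUG (with the unrounded x, y): √((x − 77.5)²+(y − 29.7)²) = 95.87 ≈ 95.86 km. ✓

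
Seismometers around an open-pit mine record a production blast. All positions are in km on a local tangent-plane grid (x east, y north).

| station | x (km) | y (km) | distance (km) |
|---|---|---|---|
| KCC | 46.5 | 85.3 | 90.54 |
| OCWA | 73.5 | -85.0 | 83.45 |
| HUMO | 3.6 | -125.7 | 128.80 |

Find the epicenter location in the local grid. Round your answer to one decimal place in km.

x ≈ 49.1 km, y ≈ -5.2 km

Circle about each station: (x − 46.5)² + (y − 85.3)² = 90.54²; (x − 73.5)² + (y + 85.0)² = 83.45²; (x − 3.6)² + (y + 125.7)² = 128.80².
Subtracting the KCC equation from the OCWA and HUMO equations removes the quadratic terms:
54.0 x − 340.6 y = 4422.50
-85.8 x − 422.0 y = -2016.84
Solving the 2×2 system: x ≈ 49.1, y ≈ -5.2 km.
Check against KCC (with the unrounded x, y): √((x − 46.5)²+(y − 85.3)²) = 90.54 ≈ 90.54 km. ✓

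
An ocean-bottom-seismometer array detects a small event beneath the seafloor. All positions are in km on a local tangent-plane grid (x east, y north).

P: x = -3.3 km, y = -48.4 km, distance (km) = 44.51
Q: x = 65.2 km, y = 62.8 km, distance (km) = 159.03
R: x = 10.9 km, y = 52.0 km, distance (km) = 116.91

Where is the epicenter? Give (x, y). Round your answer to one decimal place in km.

Circle about each station: (x + 3.3)² + (y + 48.4)² = 44.51²; (x − 65.2)² + (y − 62.8)² = 159.03²; (x − 10.9)² + (y − 52.0)² = 116.91².
Subtracting pairs of circle equations eliminates x²+y² and gives linear equations (the radical axes):
137.0 x + 222.4 y = -17467.97
28.4 x + 200.8 y = -11217.45
Solving the 2×2 system: x ≈ -47.8, y ≈ -49.1 km.

x ≈ -47.8 km, y ≈ -49.1 km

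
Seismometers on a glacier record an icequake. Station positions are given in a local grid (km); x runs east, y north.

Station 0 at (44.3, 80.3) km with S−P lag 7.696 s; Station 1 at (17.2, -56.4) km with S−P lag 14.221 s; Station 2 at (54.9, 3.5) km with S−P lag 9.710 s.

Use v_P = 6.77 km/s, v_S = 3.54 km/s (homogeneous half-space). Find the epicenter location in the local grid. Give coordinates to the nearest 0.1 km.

Distance from S−P lag: d = Δt · v_P v_S / (v_P − v_S) = Δt · (6.77·3.54)/(6.77−3.54) ≈ 7.4198·Δt.
So d_Station 0 = 57.10, d_Station 1 = 105.52, d_Station 2 = 72.05 km.
Circle about each station: (x − 44.3)² + (y − 80.3)² = 57.10²; (x − 17.2)² + (y + 56.4)² = 105.52²; (x − 54.9)² + (y − 3.5)² = 72.05².
Subtracting pairs of circle equations eliminates x²+y² and gives linear equations (the radical axes):
-54.2 x − 273.4 y = -12807.84
21.2 x − 153.6 y = -7315.11
Solving the 2×2 system: x ≈ -2.3, y ≈ 47.3 km.
Check against Station 0 (with the unrounded x, y): √((x − 44.3)²+(y − 80.3)²) = 57.11 ≈ 57.10 km. ✓

-2.3 km east, 47.3 km north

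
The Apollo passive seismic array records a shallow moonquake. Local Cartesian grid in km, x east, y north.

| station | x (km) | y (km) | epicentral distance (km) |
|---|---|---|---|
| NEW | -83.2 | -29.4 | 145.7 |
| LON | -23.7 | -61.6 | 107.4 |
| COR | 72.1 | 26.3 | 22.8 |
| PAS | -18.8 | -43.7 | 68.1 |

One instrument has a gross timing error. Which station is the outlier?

PAS

Solve using three stations at a time. Using NEW, LON, COR (subtract circle equations pairwise → linear system) gives (x, y) ≈ (57.4, 8.8).
Distances from that point to each station vs reported:
  NEW: calculated 145.7 vs reported 145.7 → residual 0.0 km
  LON: calculated 107.4 vs reported 107.4 → residual 0.0 km
  COR: calculated 22.8 vs reported 22.8 → residual 0.0 km
  PAS: calculated 92.5 vs reported 68.1 → residual 24.4 km
NEW, LON, COR are mutually consistent (residuals ≈ 0); PAS is off by 24.4 km.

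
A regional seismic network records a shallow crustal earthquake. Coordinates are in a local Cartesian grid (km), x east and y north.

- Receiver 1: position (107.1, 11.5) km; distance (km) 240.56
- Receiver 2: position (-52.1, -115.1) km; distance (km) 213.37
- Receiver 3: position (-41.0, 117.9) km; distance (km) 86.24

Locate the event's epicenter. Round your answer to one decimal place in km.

Circle about each station: (x − 107.1)² + (y − 11.5)² = 240.56²; (x + 52.1)² + (y + 115.1)² = 213.37²; (x + 41.0)² + (y − 117.9)² = 86.24².
Subtracting the Receiver 1 equation from the Receiver 2 and Receiver 3 equations removes the quadratic terms:
-318.4 x − 253.2 y = 16702.12
-296.2 x + 212.8 y = 54410.53
Solving the 2×2 system: x ≈ -121.4, y ≈ 86.7 km.

(-121.4, 86.7)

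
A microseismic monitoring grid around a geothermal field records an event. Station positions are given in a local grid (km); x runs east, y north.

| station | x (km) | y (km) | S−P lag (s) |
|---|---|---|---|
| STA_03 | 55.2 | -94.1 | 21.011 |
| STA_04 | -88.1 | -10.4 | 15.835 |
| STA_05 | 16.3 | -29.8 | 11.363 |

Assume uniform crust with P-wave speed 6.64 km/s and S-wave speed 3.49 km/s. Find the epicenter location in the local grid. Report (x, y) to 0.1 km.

Distance from S−P lag: d = Δt · v_P v_S / (v_P − v_S) = Δt · (6.64·3.49)/(6.64−3.49) ≈ 7.3567·Δt.
So d_STA_03 = 154.57, d_STA_04 = 116.49, d_STA_05 = 83.59 km.
Circle about each station: (x − 55.2)² + (y + 94.1)² = 154.57²; (x + 88.1)² + (y + 10.4)² = 116.49²; (x − 16.3)² + (y + 29.8)² = 83.59².
Subtracting pairs of circle equations eliminates x²+y² and gives linear equations (the radical axes):
-286.6 x + 167.4 y = 6289.88
-77.8 x + 128.6 y = 6156.48
Solving the 2×2 system: x ≈ 9.3, y ≈ 53.5 km.
Check against STA_03 (with the unrounded x, y): √((x − 55.2)²+(y + 94.1)²) = 154.57 ≈ 154.57 km. ✓

(9.3, 53.5)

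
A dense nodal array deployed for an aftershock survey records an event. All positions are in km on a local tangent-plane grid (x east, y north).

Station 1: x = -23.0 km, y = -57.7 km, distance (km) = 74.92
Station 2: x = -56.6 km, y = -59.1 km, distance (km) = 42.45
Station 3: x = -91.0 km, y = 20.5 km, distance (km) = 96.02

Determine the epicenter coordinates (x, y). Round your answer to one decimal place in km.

x ≈ -95.8 km, y ≈ -75.4 km

Circle about each station: (x + 23.0)² + (y + 57.7)² = 74.92²; (x + 56.6)² + (y + 59.1)² = 42.45²; (x + 91.0)² + (y − 20.5)² = 96.02².
Subtracting the Station 1 equation from the Station 2 and Station 3 equations removes the quadratic terms:
-67.2 x − 2.8 y = 6649.08
-136.0 x + 156.4 y = 1236.13
Solving the 2×2 system: x ≈ -95.8, y ≈ -75.4 km.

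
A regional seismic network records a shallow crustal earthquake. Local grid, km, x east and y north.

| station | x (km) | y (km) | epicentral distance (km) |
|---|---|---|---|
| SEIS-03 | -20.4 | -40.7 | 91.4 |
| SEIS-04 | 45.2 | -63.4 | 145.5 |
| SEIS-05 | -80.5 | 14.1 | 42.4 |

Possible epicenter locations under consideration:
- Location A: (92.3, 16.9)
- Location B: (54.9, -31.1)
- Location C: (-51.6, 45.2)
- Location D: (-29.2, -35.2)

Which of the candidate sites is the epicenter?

Location C

For each candidate, compare |candidate − station| to the reported distance:
Location A: residuals SEIS-03 35.2, SEIS-04 52.4, SEIS-05 130.4 → max 130.4 km
Location B: residuals SEIS-03 15.5, SEIS-04 111.8, SEIS-05 100.3 → max 111.8 km
Location C: residuals SEIS-03 0.0, SEIS-04 0.0, SEIS-05 0.1 → max 0.1 km
Location D: residuals SEIS-03 81.0, SEIS-04 65.9, SEIS-05 28.7 → max 81.0 km
Only Location C has all residuals ≈ 0.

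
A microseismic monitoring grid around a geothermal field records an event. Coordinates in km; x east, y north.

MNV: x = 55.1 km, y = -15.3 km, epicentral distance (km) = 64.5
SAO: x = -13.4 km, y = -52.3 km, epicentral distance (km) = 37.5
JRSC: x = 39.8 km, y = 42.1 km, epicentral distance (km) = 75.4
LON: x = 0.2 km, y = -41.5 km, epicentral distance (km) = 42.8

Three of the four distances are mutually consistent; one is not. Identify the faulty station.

LON

Solve using three stations at a time. Using MNV, SAO, JRSC (subtract circle equations pairwise → linear system) gives (x, y) ≈ (-9.4, -15.0).
Distances from that point to each station vs reported:
  MNV: calculated 64.5 vs reported 64.5 → residual 0.0 km
  SAO: calculated 37.5 vs reported 37.5 → residual 0.0 km
  JRSC: calculated 75.4 vs reported 75.4 → residual 0.0 km
  LON: calculated 28.1 vs reported 42.8 → residual 14.7 km
MNV, SAO, JRSC are mutually consistent (residuals ≈ 0); LON is off by 14.7 km.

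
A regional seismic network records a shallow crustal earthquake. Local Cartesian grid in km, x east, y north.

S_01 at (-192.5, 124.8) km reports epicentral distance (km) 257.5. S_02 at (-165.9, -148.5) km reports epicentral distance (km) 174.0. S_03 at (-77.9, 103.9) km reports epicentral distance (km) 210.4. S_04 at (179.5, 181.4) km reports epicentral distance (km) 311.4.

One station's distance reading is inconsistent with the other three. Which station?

S_03

Solve using three stations at a time. Using S_01, S_02, S_04 (subtract circle equations pairwise → linear system) gives (x, y) ≈ (-15.0, -61.8).
Distances from that point to each station vs reported:
  S_01: calculated 257.5 vs reported 257.5 → residual 0.0 km
  S_02: calculated 174.0 vs reported 174.0 → residual 0.0 km
  S_03: calculated 177.2 vs reported 210.4 → residual 33.2 km
  S_04: calculated 311.4 vs reported 311.4 → residual 0.0 km
S_01, S_02, S_04 are mutually consistent (residuals ≈ 0); S_03 is off by 33.2 km.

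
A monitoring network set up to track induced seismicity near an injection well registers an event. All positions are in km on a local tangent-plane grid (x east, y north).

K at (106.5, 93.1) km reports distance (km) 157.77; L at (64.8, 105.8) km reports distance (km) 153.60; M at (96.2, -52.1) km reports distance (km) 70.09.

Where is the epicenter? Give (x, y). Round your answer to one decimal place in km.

(26.7, -43.0)

Circle about each station: (x − 106.5)² + (y − 93.1)² = 157.77²; (x − 64.8)² + (y − 105.8)² = 153.60²; (x − 96.2)² + (y + 52.1)² = 70.09².
Subtracting the K equation from the L and M equations removes the quadratic terms:
-83.4 x + 25.4 y = -3318.77
-20.6 x − 290.4 y = 11937.75
Solving the 2×2 system: x ≈ 26.7, y ≈ -43.0 km.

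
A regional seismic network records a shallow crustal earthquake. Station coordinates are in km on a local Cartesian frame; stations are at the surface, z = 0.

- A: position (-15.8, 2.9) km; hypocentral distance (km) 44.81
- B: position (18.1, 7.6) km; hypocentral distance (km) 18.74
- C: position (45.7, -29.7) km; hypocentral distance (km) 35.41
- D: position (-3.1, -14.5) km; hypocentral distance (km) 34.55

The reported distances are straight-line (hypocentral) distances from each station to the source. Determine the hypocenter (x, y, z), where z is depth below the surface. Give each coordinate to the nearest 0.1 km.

(26.7, -2.8, 13.0)

Each station gives a sphere (x−x_i)² + (y−y_i)² + z² = d_i² (stations at z=0).
Subtracting the A sphere from B and C: z² cancels, leaving linear equations in x and y:
67.8 x + 9.4 y = 1784.07
123.0 x − 65.2 y = 3466.60
Solving: x ≈ 26.701, y ≈ -2.796 km (keep extra digits for the depth step; rounded: 26.7, -2.8).
Then from the A sphere: z² = 44.81² − (x + 15.8)² − (y − 2.9)² with x = 26.701, y = -2.796, so z ≈ 13.006 ≈ 13.0 km.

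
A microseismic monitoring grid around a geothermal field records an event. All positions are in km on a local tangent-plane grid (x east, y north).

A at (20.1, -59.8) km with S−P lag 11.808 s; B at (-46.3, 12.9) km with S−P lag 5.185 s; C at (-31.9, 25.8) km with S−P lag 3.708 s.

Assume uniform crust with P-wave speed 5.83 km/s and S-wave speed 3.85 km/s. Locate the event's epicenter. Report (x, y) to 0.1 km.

Distance from S−P lag: d = Δt · v_P v_S / (v_P − v_S) = Δt · (5.83·3.85)/(5.83−3.85) ≈ 11.3361·Δt.
So d_A = 133.86, d_B = 58.78, d_C = 42.03 km.
Circle about each station: (x − 20.1)² + (y + 59.8)² = 133.86²; (x + 46.3)² + (y − 12.9)² = 58.78²; (x + 31.9)² + (y − 25.8)² = 42.03².
Subtracting pairs of circle equations eliminates x²+y² and gives linear equations (the radical axes):
-132.8 x + 145.4 y = 12793.46
-104.0 x + 171.2 y = 13855.18
Solving the 2×2 system: x ≈ -23.1, y ≈ 66.9 km.

x ≈ -23.1 km, y ≈ 66.9 km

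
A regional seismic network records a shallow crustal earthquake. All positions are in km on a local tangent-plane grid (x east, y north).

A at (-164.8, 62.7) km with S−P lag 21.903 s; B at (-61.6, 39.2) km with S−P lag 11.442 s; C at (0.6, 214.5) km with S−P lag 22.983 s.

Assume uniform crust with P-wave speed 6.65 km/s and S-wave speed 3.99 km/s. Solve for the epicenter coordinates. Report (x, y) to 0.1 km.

Distance from S−P lag: d = Δt · v_P v_S / (v_P − v_S) = Δt · (6.65·3.99)/(6.65−3.99) ≈ 9.9750·Δt.
So d_A = 218.48, d_B = 114.13, d_C = 229.26 km.
Circle about each station: (x + 164.8)² + (y − 62.7)² = 218.48²; (x + 61.6)² + (y − 39.2)² = 114.13²; (x − 0.6)² + (y − 214.5)² = 229.26².
Subtracting the A equation from the B and C equations removes the quadratic terms:
206.4 x − 47.0 y = 8948.72
330.8 x + 303.6 y = 10093.64
Solving the 2×2 system: x ≈ 40.8, y ≈ -11.2 km.
Check against A (with the unrounded x, y): √((x + 164.8)²+(y − 62.7)²) = 218.48 ≈ 218.48 km. ✓

40.8 km east, -11.2 km north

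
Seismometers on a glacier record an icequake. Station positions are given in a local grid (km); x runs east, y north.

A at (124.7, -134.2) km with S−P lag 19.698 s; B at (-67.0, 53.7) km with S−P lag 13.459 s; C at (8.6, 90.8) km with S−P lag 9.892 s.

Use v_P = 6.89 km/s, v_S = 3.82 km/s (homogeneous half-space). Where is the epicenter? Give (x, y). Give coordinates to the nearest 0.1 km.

Distance from S−P lag: d = Δt · v_P v_S / (v_P − v_S) = Δt · (6.89·3.82)/(6.89−3.82) ≈ 8.5732·Δt.
So d_A = 168.88, d_B = 115.39, d_C = 84.81 km.
Circle about each station: (x − 124.7)² + (y + 134.2)² = 168.88²; (x + 67.0)² + (y − 53.7)² = 115.39²; (x − 8.6)² + (y − 90.8)² = 84.81².
Subtracting pairs of circle equations eliminates x²+y² and gives linear equations (the radical axes):
-383.4 x + 375.8 y = -10981.44
-232.2 x + 450.0 y = -3913.41
Solving the 2×2 system: x ≈ 40.7, y ≈ 12.3 km.

(40.7, 12.3)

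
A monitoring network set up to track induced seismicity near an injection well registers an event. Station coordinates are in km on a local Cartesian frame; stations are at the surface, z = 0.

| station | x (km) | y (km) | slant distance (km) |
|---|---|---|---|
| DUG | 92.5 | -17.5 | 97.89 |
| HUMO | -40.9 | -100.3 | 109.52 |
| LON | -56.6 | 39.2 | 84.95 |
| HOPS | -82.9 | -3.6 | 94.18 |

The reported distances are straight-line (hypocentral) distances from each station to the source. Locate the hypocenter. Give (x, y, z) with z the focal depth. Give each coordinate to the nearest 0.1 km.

Each station gives a sphere (x−x_i)² + (y−y_i)² + z² = d_i² (stations at z=0).
Subtracting the DUG sphere from HUMO and LON: z² cancels, leaving linear equations in x and y:
-266.8 x − 165.6 y = 458.22
-298.2 x + 113.4 y = -1756.35
Solving: x ≈ 3.000, y ≈ -7.600 km (keep extra digits for the depth step; rounded: 3.0, -7.6).
Then from the DUG sphere: z² = 97.89² − (x − 92.5)² − (y + 17.5)² with x = 3.000, y = -7.600, so z ≈ 38.395 ≈ 38.4 km.
Check against HOPS (with the unrounded solution): distance 94.17 ≈ 94.18 km. ✓

x ≈ 3.0 km, y ≈ -7.6 km, depth ≈ 38.4 km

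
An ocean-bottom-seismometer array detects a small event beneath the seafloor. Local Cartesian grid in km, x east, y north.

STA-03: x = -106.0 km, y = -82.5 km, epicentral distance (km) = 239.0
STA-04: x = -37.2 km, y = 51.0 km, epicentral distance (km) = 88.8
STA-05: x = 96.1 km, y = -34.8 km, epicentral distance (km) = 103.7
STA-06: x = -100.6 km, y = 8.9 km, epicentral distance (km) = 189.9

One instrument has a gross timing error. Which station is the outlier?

Solve using three stations at a time. Using STA-03, STA-05, STA-06 (subtract circle equations pairwise → linear system) gives (x, y) ≈ (80.0, 67.6).
Distances from that point to each station vs reported:
  STA-03: calculated 239.0 vs reported 239.0 → residual 0.0 km
  STA-04: calculated 118.3 vs reported 88.8 → residual 29.5 km
  STA-05: calculated 103.6 vs reported 103.7 → residual 0.1 km
  STA-06: calculated 189.9 vs reported 189.9 → residual 0.0 km
STA-03, STA-05, STA-06 are mutually consistent (residuals ≈ 0); STA-04 is off by 29.5 km.

STA-04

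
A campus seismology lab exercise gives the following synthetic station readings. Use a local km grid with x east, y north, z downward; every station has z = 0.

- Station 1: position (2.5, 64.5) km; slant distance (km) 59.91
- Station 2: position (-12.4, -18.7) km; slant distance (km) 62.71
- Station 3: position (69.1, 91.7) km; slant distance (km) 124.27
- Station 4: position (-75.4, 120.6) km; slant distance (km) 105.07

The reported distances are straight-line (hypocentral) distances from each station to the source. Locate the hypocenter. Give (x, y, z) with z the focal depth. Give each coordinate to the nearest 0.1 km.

(-33.6, 30.1, 33.2)

Each station gives a sphere (x−x_i)² + (y−y_i)² + z² = d_i² (stations at z=0).
Subtracting the Station 1 sphere from Station 2 and Station 3: z² cancels, leaving linear equations in x and y:
-29.8 x − 166.4 y = -4006.39
133.2 x + 54.4 y = -2836.62
Solving: x ≈ -33.586, y ≈ 30.092 km (keep extra digits for the depth step; rounded: -33.6, 30.1).
Then from the Station 1 sphere: z² = 59.91² − (x − 2.5)² − (y − 64.5)² with x = -33.586, y = 30.092, so z ≈ 33.213 ≈ 33.2 km.
Check against Station 4 (with the unrounded solution): distance 105.09 ≈ 105.07 km. ✓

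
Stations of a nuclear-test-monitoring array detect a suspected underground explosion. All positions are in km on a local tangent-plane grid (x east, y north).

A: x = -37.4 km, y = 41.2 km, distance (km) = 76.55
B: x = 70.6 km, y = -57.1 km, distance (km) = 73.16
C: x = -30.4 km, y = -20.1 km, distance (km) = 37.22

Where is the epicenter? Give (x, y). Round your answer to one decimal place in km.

Circle about each station: (x + 37.4)² + (y − 41.2)² = 76.55²; (x − 70.6)² + (y + 57.1)² = 73.16²; (x + 30.4)² + (y + 20.1)² = 37.22².
Subtracting the A equation from the B and C equations removes the quadratic terms:
216.0 x − 196.6 y = 5656.09
14.0 x − 122.6 y = 2706.54
Solving the 2×2 system: x ≈ 6.8, y ≈ -21.3 km.
Check against A (with the unrounded x, y): √((x + 37.4)²+(y − 41.2)²) = 76.55 ≈ 76.55 km. ✓

x ≈ 6.8 km, y ≈ -21.3 km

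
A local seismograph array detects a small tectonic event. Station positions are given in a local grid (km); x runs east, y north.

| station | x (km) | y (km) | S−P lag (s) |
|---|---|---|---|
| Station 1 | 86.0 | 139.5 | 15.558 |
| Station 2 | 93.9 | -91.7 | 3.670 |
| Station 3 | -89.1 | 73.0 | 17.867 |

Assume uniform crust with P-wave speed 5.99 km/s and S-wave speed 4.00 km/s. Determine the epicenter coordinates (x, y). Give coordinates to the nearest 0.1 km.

(88.9, -47.8)

Distance from S−P lag: d = Δt · v_P v_S / (v_P − v_S) = Δt · (5.99·4.00)/(5.99−4.00) ≈ 12.0402·Δt.
So d_Station 1 = 187.32, d_Station 2 = 44.19, d_Station 3 = 215.12 km.
Circle about each station: (x − 86.0)² + (y − 139.5)² = 187.32²; (x − 93.9)² + (y + 91.7)² = 44.19²; (x + 89.1)² + (y − 73.0)² = 215.12².
Subtracting the Station 1 equation from the Station 2 and Station 3 equations removes the quadratic terms:
15.8 x − 462.4 y = 23505.88
-350.2 x − 133.0 y = -24776.27
Solving the 2×2 system: x ≈ 88.9, y ≈ -47.8 km.
Check against Station 1 (with the unrounded x, y): √((x − 86.0)²+(y − 139.5)²) = 187.32 ≈ 187.32 km. ✓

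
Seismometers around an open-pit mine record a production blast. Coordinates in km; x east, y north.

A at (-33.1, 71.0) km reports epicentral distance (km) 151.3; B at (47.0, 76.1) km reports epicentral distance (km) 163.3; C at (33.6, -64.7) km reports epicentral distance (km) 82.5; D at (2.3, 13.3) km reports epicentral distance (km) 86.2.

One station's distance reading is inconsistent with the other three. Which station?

Solve using three stations at a time. Using B, C, D (subtract circle equations pairwise → linear system) gives (x, y) ≈ (-48.5, -56.4).
Distances from that point to each station vs reported:
  A: calculated 128.3 vs reported 151.3 → residual 23.0 km
  B: calculated 163.3 vs reported 163.3 → residual 0.0 km
  C: calculated 82.5 vs reported 82.5 → residual 0.0 km
  D: calculated 86.2 vs reported 86.2 → residual 0.0 km
B, C, D are mutually consistent (residuals ≈ 0); A is off by 23.0 km.

A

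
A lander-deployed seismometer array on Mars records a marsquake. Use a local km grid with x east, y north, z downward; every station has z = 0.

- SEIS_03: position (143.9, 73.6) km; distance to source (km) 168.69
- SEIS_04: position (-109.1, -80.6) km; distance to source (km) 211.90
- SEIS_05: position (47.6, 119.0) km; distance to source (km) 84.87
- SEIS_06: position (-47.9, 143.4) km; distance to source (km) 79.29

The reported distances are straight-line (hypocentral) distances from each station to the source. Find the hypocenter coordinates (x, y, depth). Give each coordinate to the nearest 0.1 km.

(-13.0, 99.7, 56.2)

Each station gives a sphere (x−x_i)² + (y−y_i)² + z² = d_i² (stations at z=0).
Subtracting the SEIS_03 sphere from SEIS_04 and SEIS_05: z² cancels, leaving linear equations in x and y:
-506.0 x − 308.4 y = -24170.29
-192.6 x + 90.8 y = 11555.99
Solving: x ≈ -12.998, y ≈ 99.699 km (keep extra digits for the depth step; rounded: -13.0, 99.7).
Then from the SEIS_03 sphere: z² = 168.69² − (x − 143.9)² − (y − 73.6)² with x = -12.998, y = 99.699, so z ≈ 56.198 ≈ 56.2 km.
Check against SEIS_06 (with the unrounded solution): distance 79.29 ≈ 79.29 km. ✓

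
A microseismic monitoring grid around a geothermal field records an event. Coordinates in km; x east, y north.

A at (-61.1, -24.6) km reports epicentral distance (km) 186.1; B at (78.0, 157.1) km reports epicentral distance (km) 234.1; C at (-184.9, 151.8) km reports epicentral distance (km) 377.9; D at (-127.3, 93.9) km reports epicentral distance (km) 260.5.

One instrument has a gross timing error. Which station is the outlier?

Solve using three stations at a time. Using A, B, C (subtract circle equations pairwise → linear system) gives (x, y) ≈ (118.5, -73.5).
Distances from that point to each station vs reported:
  A: calculated 186.2 vs reported 186.1 → residual 0.1 km
  B: calculated 234.1 vs reported 234.1 → residual 0.0 km
  C: calculated 377.9 vs reported 377.9 → residual 0.0 km
  D: calculated 297.4 vs reported 260.5 → residual 36.9 km
A, B, C are mutually consistent (residuals ≈ 0); D is off by 36.9 km.

D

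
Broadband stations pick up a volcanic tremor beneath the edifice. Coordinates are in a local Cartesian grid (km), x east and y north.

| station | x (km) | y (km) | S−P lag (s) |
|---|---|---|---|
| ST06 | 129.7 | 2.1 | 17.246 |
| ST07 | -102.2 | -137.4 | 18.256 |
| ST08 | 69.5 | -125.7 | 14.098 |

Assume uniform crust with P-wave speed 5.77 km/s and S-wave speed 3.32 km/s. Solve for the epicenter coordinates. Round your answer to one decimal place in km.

Distance from S−P lag: d = Δt · v_P v_S / (v_P − v_S) = Δt · (5.77·3.32)/(5.77−3.32) ≈ 7.8189·Δt.
So d_ST06 = 134.85, d_ST07 = 142.74, d_ST08 = 110.23 km.
Circle about each station: (x − 129.7)² + (y − 2.1)² = 134.85²; (x + 102.2)² + (y + 137.4)² = 142.74²; (x − 69.5)² + (y + 125.7)² = 110.23².
Subtracting the ST06 equation from the ST07 and ST08 equations removes the quadratic terms:
-463.8 x − 279.0 y = 10306.91
-120.4 x − 255.6 y = 9838.11
Solving the 2×2 system: x ≈ 1.3, y ≈ -39.1 km.

(1.3, -39.1)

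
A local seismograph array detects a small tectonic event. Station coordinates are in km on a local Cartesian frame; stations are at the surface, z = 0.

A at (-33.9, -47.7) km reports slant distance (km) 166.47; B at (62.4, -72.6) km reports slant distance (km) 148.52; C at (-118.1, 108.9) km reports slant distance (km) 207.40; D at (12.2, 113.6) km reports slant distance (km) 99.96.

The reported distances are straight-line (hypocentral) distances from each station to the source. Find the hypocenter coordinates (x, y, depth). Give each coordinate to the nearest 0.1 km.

Each station gives a sphere (x−x_i)² + (y−y_i)² + z² = d_i² (stations at z=0).
Subtracting the A sphere from B and C: z² cancels, leaving linear equations in x and y:
192.6 x − 49.8 y = 11394.09
-168.4 x + 313.2 y = 7079.82
Solving: x ≈ 75.501, y ≈ 63.200 km (keep extra digits for the depth step; rounded: 75.5, 63.2).
Then from the A sphere: z² = 166.47² − (x + 33.9)² − (y + 47.7)² with x = 75.501, y = 63.200, so z ≈ 58.693 ≈ 58.7 km.

x ≈ 75.5 km, y ≈ 63.2 km, depth ≈ 58.7 km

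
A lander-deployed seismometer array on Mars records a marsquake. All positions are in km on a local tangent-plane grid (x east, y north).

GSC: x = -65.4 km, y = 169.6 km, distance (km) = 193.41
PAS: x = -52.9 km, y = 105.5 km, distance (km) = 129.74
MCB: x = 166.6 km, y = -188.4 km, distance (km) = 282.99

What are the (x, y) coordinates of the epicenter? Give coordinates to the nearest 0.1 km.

Circle about each station: (x + 65.4)² + (y − 169.6)² = 193.41²; (x + 52.9)² + (y − 105.5)² = 129.74²; (x − 166.6)² + (y + 188.4)² = 282.99².
Subtracting the GSC equation from the PAS and MCB equations removes the quadratic terms:
25.0 x − 128.2 y = 1462.30
464.0 x − 716.0 y = -12467.11
Solving the 2×2 system: x ≈ -63.6, y ≈ -23.8 km.

-63.6 km east, -23.8 km north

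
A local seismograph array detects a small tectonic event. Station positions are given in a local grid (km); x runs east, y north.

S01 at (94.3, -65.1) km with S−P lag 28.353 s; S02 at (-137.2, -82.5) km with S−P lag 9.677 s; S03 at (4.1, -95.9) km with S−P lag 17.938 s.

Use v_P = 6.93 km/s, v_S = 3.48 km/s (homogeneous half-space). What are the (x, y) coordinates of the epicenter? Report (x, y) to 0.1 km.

Distance from S−P lag: d = Δt · v_P v_S / (v_P − v_S) = Δt · (6.93·3.48)/(6.93−3.48) ≈ 6.9903·Δt.
So d_S01 = 198.19, d_S02 = 67.64, d_S03 = 125.39 km.
Circle about each station: (x − 94.3)² + (y + 65.1)² = 198.19²; (x + 137.2)² + (y + 82.5)² = 67.64²; (x − 4.1)² + (y + 95.9)² = 125.39².
Subtracting pairs of circle equations eliminates x²+y² and gives linear equations (the radical axes):
-463.0 x − 34.8 y = 47203.70
-180.4 x − 61.6 y = 19639.74
Solving the 2×2 system: x ≈ -100.0, y ≈ -26.0 km.

-100.0 km east, -26.0 km north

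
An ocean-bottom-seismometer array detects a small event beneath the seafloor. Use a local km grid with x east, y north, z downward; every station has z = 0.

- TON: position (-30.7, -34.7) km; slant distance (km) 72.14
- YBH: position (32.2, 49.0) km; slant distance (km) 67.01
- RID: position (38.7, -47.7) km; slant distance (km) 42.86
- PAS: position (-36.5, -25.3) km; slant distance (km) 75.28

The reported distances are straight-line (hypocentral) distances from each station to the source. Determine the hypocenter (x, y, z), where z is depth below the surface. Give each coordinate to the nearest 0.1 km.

(33.5, -13.2, 24.9)

Each station gives a sphere (x−x_i)² + (y−y_i)² + z² = d_i² (stations at z=0).
Subtracting the TON sphere from YBH and RID: z² cancels, leaving linear equations in x and y:
125.8 x + 167.4 y = 2005.10
138.8 x − 26.0 y = 4993.60
Solving: x ≈ 33.504, y ≈ -13.200 km (keep extra digits for the depth step; rounded: 33.5, -13.2).
Then from the TON sphere: z² = 72.14² − (x + 30.7)² − (y + 34.7)² with x = 33.504, y = -13.200, so z ≈ 24.895 ≈ 24.9 km.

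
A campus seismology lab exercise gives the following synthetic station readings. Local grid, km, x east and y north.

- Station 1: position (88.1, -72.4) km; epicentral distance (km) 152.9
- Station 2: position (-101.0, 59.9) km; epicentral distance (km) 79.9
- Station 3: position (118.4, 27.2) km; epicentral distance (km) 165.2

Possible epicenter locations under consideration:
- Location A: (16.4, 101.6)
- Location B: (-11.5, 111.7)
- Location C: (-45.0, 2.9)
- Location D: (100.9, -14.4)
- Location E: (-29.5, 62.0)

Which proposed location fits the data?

Location C

For each candidate, compare |candidate − station| to the reported distance:
Location A: residuals Station 1 35.3, Station 2 44.7, Station 3 38.9 → max 44.7 km
Location B: residuals Station 1 56.4, Station 2 23.5, Station 3 10.2 → max 56.4 km
Location C: residuals Station 1 0.0, Station 2 0.0, Station 3 0.0 → max 0.0 km
Location D: residuals Station 1 93.5, Station 2 135.2, Station 3 120.1 → max 135.2 km
Location E: residuals Station 1 25.7, Station 2 8.4, Station 3 13.3 → max 25.7 km
Only Location C has all residuals ≈ 0.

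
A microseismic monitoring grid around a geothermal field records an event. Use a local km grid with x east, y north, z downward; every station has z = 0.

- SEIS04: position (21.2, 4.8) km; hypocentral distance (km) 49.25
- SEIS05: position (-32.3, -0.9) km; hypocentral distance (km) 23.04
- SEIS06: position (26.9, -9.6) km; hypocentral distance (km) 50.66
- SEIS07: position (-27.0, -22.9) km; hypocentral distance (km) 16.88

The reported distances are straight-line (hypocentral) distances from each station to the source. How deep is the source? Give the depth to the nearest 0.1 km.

Each station gives a sphere (x−x_i)² + (y−y_i)² + z² = d_i² (stations at z=0).
Subtracting the SEIS04 sphere from SEIS05 and SEIS06: z² cancels, leaving linear equations in x and y:
-107.0 x − 11.4 y = 2466.34
11.4 x − 28.8 y = 202.42
Solving: x ≈ -21.399, y ≈ -15.499 km (keep extra digits for the depth step; rounded: -21.4, -15.5).
Then from the SEIS04 sphere: z² = 49.25² − (x − 21.2)² − (y − 4.8)² with x = -21.399, y = -15.499, so z ≈ 14.101 ≈ 14.1 km.
Check against SEIS07 (with the unrounded solution): distance 16.88 ≈ 16.88 km. ✓

14.1 km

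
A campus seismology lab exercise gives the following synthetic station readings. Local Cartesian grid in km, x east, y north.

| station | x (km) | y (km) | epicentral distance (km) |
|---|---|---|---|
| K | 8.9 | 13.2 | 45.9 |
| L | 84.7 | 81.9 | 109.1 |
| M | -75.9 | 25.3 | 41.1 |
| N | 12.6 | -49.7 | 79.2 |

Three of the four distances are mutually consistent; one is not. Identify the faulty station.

L

Solve using three stations at a time. Using K, M, N (subtract circle equations pairwise → linear system) gives (x, y) ≈ (-37.0, 12.1).
Distances from that point to each station vs reported:
  K: calculated 45.9 vs reported 45.9 → residual 0.0 km
  L: calculated 140.3 vs reported 109.1 → residual 31.2 km
  M: calculated 41.1 vs reported 41.1 → residual 0.0 km
  N: calculated 79.2 vs reported 79.2 → residual 0.0 km
K, M, N are mutually consistent (residuals ≈ 0); L is off by 31.2 km.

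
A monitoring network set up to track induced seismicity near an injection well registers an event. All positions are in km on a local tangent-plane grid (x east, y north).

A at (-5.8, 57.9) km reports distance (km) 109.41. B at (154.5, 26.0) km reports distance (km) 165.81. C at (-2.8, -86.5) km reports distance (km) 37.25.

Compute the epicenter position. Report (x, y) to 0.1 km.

x ≈ 7.5 km, y ≈ -50.7 km

Circle about each station: (x + 5.8)² + (y − 57.9)² = 109.41²; (x − 154.5)² + (y − 26.0)² = 165.81²; (x + 2.8)² + (y + 86.5)² = 37.25².
Subtracting pairs of circle equations eliminates x²+y² and gives linear equations (the radical axes):
320.6 x − 63.8 y = 5637.79
6.0 x − 288.8 y = 14687.03
Solving the 2×2 system: x ≈ 7.5, y ≈ -50.7 km.
Check against A (with the unrounded x, y): √((x + 5.8)²+(y − 57.9)²) = 109.41 ≈ 109.41 km. ✓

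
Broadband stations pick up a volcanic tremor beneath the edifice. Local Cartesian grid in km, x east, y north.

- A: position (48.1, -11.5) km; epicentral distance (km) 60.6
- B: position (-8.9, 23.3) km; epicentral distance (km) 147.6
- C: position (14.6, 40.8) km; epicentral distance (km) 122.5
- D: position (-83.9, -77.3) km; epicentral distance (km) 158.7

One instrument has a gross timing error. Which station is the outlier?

B

Solve using three stations at a time. Using A, C, D (subtract circle equations pairwise → linear system) gives (x, y) ≈ (74.4, -66.1).
Distances from that point to each station vs reported:
  A: calculated 60.6 vs reported 60.6 → residual 0.0 km
  B: calculated 122.2 vs reported 147.6 → residual 25.4 km
  C: calculated 122.5 vs reported 122.5 → residual 0.0 km
  D: calculated 158.7 vs reported 158.7 → residual 0.0 km
A, C, D are mutually consistent (residuals ≈ 0); B is off by 25.4 km.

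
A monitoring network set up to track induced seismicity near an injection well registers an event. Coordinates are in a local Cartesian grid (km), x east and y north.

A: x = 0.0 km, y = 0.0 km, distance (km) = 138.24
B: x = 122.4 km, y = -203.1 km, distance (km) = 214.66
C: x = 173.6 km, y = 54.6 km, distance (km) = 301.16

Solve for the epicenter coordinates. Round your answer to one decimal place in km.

x ≈ -74.1 km, y ≈ -116.7 km

Circle about each station: x² + y² = 138.24²; (x − 122.4)² + (y + 203.1)² = 214.66²; (x − 173.6)² + (y − 54.6)² = 301.16².
Subtracting the A equation from the B and C equations removes the quadratic terms:
244.8 x − 406.2 y = 29262.75
347.2 x + 109.2 y = -38468.93
Solving the 2×2 system: x ≈ -74.1, y ≈ -116.7 km.
Check against A (with the unrounded x, y): √(x²+y²) = 138.23 ≈ 138.24 km. ✓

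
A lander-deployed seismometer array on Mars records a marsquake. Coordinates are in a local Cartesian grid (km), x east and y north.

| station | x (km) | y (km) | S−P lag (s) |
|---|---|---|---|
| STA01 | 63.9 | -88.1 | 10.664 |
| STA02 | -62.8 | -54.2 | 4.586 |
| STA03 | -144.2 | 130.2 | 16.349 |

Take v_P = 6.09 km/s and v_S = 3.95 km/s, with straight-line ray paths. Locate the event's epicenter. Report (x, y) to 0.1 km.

-30.4 km east, -14.1 km north

Distance from S−P lag: d = Δt · v_P v_S / (v_P − v_S) = Δt · (6.09·3.95)/(6.09−3.95) ≈ 11.2409·Δt.
So d_STA01 = 119.87, d_STA02 = 51.55, d_STA03 = 183.78 km.
Circle about each station: (x − 63.9)² + (y + 88.1)² = 119.87²; (x + 62.8)² + (y + 54.2)² = 51.55²; (x + 144.2)² + (y − 130.2)² = 183.78².
Subtracting pairs of circle equations eliminates x²+y² and gives linear equations (the radical axes):
-253.4 x + 67.8 y = 6748.07
-416.2 x + 436.6 y = 6494.59
Solving the 2×2 system: x ≈ -30.4, y ≈ -14.1 km.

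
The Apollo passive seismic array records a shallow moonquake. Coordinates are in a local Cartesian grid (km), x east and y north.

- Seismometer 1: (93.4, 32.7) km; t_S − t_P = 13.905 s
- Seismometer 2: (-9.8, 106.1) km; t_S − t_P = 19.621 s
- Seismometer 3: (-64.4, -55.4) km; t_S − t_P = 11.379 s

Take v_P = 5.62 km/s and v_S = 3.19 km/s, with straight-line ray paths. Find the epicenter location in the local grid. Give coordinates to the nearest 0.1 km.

Distance from S−P lag: d = Δt · v_P v_S / (v_P − v_S) = Δt · (5.62·3.19)/(5.62−3.19) ≈ 7.3777·Δt.
So d_Seismometer 1 = 102.59, d_Seismometer 2 = 144.76, d_Seismometer 3 = 83.95 km.
Circle about each station: (x − 93.4)² + (y − 32.7)² = 102.59²; (x + 9.8)² + (y − 106.1)² = 144.76²; (x + 64.4)² + (y + 55.4)² = 83.95².
Subtracting pairs of circle equations eliminates x²+y² and gives linear equations (the radical axes):
-206.4 x + 146.8 y = -8870.35
-315.6 x − 176.2 y = 900.78
Solving the 2×2 system: x ≈ 17.3, y ≈ -36.1 km.

(17.3, -36.1)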